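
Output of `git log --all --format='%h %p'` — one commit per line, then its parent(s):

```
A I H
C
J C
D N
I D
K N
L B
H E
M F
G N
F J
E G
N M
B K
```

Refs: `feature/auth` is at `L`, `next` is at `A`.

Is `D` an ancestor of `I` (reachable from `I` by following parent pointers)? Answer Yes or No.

Ancestors of I (commits reachable by following parents): {C, D, F, I, J, M, N}.
D is in that set, so it is an ancestor of I.

Yes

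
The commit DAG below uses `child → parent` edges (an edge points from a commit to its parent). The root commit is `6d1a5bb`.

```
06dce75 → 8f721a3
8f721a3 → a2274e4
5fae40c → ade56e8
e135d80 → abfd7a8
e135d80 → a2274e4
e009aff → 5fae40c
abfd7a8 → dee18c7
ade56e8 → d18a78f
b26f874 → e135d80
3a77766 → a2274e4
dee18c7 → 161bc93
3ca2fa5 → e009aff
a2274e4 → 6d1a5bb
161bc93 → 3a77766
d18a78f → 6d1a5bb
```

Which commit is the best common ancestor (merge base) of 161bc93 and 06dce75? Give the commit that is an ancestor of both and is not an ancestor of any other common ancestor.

a2274e4

Ancestors of 161bc93: {161bc93, 3a77766, 6d1a5bb, a2274e4}.
Ancestors of 06dce75: {06dce75, 6d1a5bb, 8f721a3, a2274e4}.
Common ancestors: {6d1a5bb, a2274e4}.
Among these, a2274e4 is not an ancestor of any other common ancestor — it is the merge base.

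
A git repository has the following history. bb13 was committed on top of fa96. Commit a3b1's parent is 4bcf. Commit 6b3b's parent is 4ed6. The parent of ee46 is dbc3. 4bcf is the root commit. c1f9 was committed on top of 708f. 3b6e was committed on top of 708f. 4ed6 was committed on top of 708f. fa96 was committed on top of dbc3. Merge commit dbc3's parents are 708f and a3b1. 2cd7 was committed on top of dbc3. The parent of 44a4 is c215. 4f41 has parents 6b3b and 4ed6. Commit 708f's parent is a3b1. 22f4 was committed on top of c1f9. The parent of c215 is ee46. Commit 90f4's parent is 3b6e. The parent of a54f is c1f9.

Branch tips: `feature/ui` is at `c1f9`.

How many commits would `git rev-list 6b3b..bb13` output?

Reachable from bb13: {4bcf, 708f, a3b1, bb13, dbc3, fa96}.
Reachable from 6b3b: {4bcf, 4ed6, 6b3b, 708f, a3b1}.
In bb13's history but not 6b3b's: {bb13, dbc3, fa96} — 3 commits.

3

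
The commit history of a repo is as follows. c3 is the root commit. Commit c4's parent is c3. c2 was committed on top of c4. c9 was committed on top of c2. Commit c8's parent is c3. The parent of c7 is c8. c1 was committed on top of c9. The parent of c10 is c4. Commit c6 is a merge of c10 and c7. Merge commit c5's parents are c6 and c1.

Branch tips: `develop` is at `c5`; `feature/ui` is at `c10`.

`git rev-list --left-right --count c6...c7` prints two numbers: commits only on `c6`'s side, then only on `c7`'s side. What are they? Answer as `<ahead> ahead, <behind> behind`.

3 ahead, 0 behind

Reachable from c6: {c10, c3, c4, c6, c7, c8}.
Reachable from c7: {c3, c7, c8}.
Only in c6's history (ahead): {c10, c4, c6} — 3.
Only in c7's history (behind): {} — 0.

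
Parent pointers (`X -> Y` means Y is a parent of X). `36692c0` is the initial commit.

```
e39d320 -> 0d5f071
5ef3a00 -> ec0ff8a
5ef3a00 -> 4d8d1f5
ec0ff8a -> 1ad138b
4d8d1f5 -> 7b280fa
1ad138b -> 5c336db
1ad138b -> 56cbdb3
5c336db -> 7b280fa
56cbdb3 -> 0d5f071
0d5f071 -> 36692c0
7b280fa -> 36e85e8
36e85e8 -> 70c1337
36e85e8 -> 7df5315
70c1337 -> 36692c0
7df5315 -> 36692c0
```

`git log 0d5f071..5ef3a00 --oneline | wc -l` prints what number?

Reachable from 5ef3a00: {0d5f071, 1ad138b, 36692c0, 36e85e8, 4d8d1f5, 56cbdb3, 5c336db, 5ef3a00, 70c1337, 7b280fa, 7df5315, ec0ff8a}.
Reachable from 0d5f071: {0d5f071, 36692c0}.
In 5ef3a00's history but not 0d5f071's: {1ad138b, 36e85e8, 4d8d1f5, 56cbdb3, 5c336db, 5ef3a00, 70c1337, 7b280fa, 7df5315, ec0ff8a} — 10 commits.

10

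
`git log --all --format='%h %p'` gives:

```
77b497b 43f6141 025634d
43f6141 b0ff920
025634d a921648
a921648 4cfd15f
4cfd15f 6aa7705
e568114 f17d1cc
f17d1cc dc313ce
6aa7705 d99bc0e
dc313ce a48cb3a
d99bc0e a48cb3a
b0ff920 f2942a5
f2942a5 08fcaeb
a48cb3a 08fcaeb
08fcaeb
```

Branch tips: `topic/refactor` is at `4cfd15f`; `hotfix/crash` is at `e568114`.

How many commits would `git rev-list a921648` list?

6

Walking parent pointers from a921648: reachable set = {08fcaeb, 4cfd15f, 6aa7705, a48cb3a, a921648, d99bc0e}.
That is 6 commits.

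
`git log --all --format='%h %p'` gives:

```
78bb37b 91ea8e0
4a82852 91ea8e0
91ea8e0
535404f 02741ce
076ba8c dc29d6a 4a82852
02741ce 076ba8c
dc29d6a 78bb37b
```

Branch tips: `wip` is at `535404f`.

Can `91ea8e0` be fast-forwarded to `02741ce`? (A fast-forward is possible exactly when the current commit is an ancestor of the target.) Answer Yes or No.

Yes

A fast-forward from 91ea8e0 to 02741ce is possible iff 91ea8e0 is an ancestor of 02741ce.
Ancestors of 02741ce: {02741ce, 076ba8c, 4a82852, 78bb37b, 91ea8e0, dc29d6a}.
91ea8e0 is among them, so fast-forward is possible.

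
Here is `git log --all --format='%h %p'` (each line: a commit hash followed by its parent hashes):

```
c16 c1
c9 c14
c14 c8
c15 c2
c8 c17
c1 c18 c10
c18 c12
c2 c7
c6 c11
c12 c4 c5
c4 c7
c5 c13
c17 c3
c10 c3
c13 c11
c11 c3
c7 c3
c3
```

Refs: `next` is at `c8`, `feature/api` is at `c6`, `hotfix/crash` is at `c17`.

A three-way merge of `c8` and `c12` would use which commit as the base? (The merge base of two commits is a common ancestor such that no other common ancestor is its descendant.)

Ancestors of c8: {c17, c3, c8}.
Ancestors of c12: {c11, c12, c13, c3, c4, c5, c7}.
Common ancestors: {c3}.
The only common ancestor is c3, so it is the merge base.

c3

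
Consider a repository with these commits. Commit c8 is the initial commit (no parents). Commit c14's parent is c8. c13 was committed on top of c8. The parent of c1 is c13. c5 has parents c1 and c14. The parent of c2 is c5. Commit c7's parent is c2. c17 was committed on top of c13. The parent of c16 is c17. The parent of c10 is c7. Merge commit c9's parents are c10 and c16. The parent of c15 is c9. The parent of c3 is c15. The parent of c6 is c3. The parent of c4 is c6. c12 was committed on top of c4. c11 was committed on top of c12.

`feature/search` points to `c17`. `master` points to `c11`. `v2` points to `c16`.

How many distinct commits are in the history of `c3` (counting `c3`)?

13

Walking parent pointers from c3: reachable set = {c1, c10, c13, c14, c15, c16, c17, c2, c3, c5, c7, c8, c9}.
That is 13 commits.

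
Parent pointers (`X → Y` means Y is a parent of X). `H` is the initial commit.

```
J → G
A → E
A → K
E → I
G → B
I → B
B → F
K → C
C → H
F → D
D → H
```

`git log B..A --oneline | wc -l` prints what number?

Reachable from A: {A, B, C, D, E, F, H, I, K}.
Reachable from B: {B, D, F, H}.
In A's history but not B's: {A, C, E, I, K} — 5 commits.

5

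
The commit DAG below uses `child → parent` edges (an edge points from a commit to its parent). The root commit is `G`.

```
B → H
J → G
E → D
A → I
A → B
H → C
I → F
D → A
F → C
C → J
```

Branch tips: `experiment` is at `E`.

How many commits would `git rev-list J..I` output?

3

Reachable from I: {C, F, G, I, J}.
Reachable from J: {G, J}.
In I's history but not J's: {C, F, I} — 3 commits.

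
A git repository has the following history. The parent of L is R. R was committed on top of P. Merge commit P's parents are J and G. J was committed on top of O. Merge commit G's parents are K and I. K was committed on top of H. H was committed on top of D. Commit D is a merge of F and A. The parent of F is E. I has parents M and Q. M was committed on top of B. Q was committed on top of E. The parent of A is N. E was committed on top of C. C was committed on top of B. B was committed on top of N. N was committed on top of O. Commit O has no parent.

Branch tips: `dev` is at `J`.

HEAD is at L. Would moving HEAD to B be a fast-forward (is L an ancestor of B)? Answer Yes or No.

A fast-forward from L to B is possible iff L is an ancestor of B.
Ancestors of B: {B, N, O}.
L is not among them, so fast-forward is not possible.

No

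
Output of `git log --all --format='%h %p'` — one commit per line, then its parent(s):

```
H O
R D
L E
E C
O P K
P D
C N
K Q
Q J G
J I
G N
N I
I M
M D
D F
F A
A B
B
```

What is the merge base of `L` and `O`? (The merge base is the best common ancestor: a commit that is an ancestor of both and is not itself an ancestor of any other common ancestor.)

N

Ancestors of L: {A, B, C, D, E, F, I, L, M, N}.
Ancestors of O: {A, B, D, F, G, I, J, K, M, N, O, P, Q}.
Common ancestors: {A, B, D, F, I, M, N}.
Among these, N is not an ancestor of any other common ancestor — it is the merge base.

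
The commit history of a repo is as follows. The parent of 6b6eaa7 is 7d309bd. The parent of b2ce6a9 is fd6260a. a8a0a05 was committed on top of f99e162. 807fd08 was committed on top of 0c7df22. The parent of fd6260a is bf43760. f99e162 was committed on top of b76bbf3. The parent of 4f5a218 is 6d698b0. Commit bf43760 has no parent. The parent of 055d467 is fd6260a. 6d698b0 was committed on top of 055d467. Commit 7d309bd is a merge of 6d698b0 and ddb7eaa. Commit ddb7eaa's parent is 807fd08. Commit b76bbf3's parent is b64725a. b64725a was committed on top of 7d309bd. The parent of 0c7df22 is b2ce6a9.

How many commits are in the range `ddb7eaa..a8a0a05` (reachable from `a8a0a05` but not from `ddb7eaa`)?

Reachable from a8a0a05: {055d467, 0c7df22, 6d698b0, 7d309bd, 807fd08, a8a0a05, b2ce6a9, b64725a, b76bbf3, bf43760, ddb7eaa, f99e162, fd6260a}.
Reachable from ddb7eaa: {0c7df22, 807fd08, b2ce6a9, bf43760, ddb7eaa, fd6260a}.
In a8a0a05's history but not ddb7eaa's: {055d467, 6d698b0, 7d309bd, a8a0a05, b64725a, b76bbf3, f99e162} — 7 commits.

7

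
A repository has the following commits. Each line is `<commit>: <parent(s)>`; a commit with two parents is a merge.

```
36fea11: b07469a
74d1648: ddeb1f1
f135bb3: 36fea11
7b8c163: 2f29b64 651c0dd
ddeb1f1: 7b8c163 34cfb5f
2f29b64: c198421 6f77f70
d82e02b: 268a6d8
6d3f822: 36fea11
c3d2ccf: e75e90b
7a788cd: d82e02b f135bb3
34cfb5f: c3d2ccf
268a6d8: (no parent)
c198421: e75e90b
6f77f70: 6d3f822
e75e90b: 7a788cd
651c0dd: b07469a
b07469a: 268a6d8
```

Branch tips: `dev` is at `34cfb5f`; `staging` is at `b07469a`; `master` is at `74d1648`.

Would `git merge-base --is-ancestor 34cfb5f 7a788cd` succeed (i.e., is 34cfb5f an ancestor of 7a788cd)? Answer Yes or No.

Ancestors of 7a788cd: {268a6d8, 36fea11, 7a788cd, b07469a, d82e02b, f135bb3}.
34cfb5f is not in that set, so it is not an ancestor of 7a788cd.

No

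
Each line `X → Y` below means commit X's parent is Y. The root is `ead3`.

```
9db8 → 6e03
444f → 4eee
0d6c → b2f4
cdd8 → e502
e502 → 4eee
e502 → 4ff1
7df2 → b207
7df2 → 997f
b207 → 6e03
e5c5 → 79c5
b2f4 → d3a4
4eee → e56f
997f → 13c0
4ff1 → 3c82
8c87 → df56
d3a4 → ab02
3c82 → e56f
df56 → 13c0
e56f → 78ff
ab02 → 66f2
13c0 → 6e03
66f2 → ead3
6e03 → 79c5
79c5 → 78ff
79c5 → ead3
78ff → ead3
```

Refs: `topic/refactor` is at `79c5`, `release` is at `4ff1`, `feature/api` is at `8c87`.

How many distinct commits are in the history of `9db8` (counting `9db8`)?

5

Walking parent pointers from 9db8: reachable set = {6e03, 78ff, 79c5, 9db8, ead3}.
That is 5 commits.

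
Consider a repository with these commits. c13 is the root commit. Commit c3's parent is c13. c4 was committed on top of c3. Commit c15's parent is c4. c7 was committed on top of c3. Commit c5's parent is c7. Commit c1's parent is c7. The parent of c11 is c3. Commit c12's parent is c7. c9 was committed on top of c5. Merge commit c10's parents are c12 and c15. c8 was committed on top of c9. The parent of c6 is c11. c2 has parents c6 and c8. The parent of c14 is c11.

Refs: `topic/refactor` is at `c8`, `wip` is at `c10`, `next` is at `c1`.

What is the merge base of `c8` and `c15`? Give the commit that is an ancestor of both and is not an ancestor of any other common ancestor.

c3

Ancestors of c8: {c13, c3, c5, c7, c8, c9}.
Ancestors of c15: {c13, c15, c3, c4}.
Common ancestors: {c13, c3}.
Among these, c3 is not an ancestor of any other common ancestor — it is the merge base.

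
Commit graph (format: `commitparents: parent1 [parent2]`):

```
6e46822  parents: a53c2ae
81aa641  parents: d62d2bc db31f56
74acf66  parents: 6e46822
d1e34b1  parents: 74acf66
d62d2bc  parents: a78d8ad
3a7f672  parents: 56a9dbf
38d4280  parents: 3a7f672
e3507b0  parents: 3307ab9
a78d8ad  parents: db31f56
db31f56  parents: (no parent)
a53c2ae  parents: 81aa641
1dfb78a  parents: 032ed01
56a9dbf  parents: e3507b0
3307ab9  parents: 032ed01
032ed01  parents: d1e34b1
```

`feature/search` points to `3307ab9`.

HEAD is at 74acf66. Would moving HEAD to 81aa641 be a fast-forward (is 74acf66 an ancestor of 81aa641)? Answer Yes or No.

A fast-forward from 74acf66 to 81aa641 is possible iff 74acf66 is an ancestor of 81aa641.
Ancestors of 81aa641: {81aa641, a78d8ad, d62d2bc, db31f56}.
74acf66 is not among them, so fast-forward is not possible.

No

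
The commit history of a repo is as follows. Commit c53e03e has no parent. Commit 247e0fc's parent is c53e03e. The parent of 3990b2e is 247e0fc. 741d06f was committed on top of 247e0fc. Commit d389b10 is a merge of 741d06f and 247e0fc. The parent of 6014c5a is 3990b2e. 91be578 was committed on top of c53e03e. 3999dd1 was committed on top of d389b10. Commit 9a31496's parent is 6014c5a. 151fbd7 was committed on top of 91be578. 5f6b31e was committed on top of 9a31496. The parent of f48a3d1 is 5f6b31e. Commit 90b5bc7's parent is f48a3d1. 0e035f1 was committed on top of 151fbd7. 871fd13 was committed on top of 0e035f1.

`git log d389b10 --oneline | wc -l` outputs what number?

Walking parent pointers from d389b10: reachable set = {247e0fc, 741d06f, c53e03e, d389b10}.
That is 4 commits.

4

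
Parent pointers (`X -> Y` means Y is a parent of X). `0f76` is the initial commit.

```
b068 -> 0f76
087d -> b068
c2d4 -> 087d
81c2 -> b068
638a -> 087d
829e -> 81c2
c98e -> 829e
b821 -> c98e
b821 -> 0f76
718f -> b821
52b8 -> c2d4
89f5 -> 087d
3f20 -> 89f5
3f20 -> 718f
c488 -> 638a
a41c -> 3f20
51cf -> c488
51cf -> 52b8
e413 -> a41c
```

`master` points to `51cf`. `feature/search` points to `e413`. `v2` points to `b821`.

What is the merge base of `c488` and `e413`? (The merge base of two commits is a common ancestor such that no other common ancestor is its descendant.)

Ancestors of c488: {087d, 0f76, 638a, b068, c488}.
Ancestors of e413: {087d, 0f76, 3f20, 718f, 81c2, 829e, 89f5, a41c, b068, b821, c98e, e413}.
Common ancestors: {087d, 0f76, b068}.
Among these, 087d is not an ancestor of any other common ancestor — it is the merge base.

087d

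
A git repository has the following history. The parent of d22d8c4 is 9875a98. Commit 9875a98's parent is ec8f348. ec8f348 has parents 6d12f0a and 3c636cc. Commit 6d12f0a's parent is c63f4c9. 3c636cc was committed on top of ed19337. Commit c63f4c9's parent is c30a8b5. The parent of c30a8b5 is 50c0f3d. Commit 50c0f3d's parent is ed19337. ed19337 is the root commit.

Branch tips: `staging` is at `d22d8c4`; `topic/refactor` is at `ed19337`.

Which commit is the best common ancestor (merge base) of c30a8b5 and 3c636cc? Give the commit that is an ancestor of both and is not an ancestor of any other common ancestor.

Ancestors of c30a8b5: {50c0f3d, c30a8b5, ed19337}.
Ancestors of 3c636cc: {3c636cc, ed19337}.
Common ancestors: {ed19337}.
The only common ancestor is ed19337, so it is the merge base.

ed19337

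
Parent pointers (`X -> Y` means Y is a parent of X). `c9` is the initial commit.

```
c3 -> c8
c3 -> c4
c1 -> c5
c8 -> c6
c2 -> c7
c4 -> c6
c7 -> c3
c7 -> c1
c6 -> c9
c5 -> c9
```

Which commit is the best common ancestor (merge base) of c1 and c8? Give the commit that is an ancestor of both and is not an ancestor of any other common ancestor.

Ancestors of c1: {c1, c5, c9}.
Ancestors of c8: {c6, c8, c9}.
Common ancestors: {c9}.
The only common ancestor is c9, so it is the merge base.

c9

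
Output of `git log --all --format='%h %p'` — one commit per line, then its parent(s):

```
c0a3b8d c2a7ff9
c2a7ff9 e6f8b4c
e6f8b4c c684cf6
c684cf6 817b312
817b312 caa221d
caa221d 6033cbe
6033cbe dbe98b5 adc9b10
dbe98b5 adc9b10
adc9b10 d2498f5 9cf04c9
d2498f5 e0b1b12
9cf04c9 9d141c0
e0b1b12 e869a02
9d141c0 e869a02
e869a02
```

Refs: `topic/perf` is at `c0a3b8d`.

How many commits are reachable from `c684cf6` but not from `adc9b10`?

Reachable from c684cf6: {6033cbe, 817b312, 9cf04c9, 9d141c0, adc9b10, c684cf6, caa221d, d2498f5, dbe98b5, e0b1b12, e869a02}.
Reachable from adc9b10: {9cf04c9, 9d141c0, adc9b10, d2498f5, e0b1b12, e869a02}.
In c684cf6's history but not adc9b10's: {6033cbe, 817b312, c684cf6, caa221d, dbe98b5} — 5 commits.

5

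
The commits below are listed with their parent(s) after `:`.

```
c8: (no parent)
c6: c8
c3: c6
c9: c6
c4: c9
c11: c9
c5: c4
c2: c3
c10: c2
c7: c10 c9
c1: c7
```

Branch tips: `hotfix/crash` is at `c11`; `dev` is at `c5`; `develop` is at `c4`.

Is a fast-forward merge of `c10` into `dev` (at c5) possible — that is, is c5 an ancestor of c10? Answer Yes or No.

A fast-forward from c5 to c10 is possible iff c5 is an ancestor of c10.
Ancestors of c10: {c10, c2, c3, c6, c8}.
c5 is not among them, so fast-forward is not possible.

No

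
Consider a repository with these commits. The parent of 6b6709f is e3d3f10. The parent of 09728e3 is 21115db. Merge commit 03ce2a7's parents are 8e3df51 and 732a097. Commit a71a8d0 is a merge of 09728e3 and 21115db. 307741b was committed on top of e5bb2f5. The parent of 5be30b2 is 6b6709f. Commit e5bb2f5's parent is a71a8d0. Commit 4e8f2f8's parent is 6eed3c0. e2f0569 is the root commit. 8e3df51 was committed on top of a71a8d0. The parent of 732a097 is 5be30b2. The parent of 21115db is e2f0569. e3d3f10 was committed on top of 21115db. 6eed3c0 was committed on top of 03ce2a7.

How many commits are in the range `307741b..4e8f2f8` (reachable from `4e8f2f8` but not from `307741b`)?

8

Reachable from 4e8f2f8: {03ce2a7, 09728e3, 21115db, 4e8f2f8, 5be30b2, 6b6709f, 6eed3c0, 732a097, 8e3df51, a71a8d0, e2f0569, e3d3f10}.
Reachable from 307741b: {09728e3, 21115db, 307741b, a71a8d0, e2f0569, e5bb2f5}.
In 4e8f2f8's history but not 307741b's: {03ce2a7, 4e8f2f8, 5be30b2, 6b6709f, 6eed3c0, 732a097, 8e3df51, e3d3f10} — 8 commits.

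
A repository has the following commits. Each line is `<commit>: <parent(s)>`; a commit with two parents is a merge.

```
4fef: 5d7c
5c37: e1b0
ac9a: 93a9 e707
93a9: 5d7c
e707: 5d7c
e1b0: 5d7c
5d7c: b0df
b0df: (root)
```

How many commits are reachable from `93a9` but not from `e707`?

Reachable from 93a9: {5d7c, 93a9, b0df}.
Reachable from e707: {5d7c, b0df, e707}.
In 93a9's history but not e707's: {93a9} — 1 commit.

1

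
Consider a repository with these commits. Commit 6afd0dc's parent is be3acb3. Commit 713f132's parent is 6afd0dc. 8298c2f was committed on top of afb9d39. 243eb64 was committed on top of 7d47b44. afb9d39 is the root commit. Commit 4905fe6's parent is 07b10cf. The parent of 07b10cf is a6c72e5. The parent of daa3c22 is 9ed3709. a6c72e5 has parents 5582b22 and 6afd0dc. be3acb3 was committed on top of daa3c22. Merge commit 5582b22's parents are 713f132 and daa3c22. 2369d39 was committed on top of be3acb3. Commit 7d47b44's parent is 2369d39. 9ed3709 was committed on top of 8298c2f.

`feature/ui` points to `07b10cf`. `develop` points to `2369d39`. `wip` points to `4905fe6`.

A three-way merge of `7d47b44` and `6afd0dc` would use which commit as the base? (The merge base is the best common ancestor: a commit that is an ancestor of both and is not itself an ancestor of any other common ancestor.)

Ancestors of 7d47b44: {2369d39, 7d47b44, 8298c2f, 9ed3709, afb9d39, be3acb3, daa3c22}.
Ancestors of 6afd0dc: {6afd0dc, 8298c2f, 9ed3709, afb9d39, be3acb3, daa3c22}.
Common ancestors: {8298c2f, 9ed3709, afb9d39, be3acb3, daa3c22}.
Among these, be3acb3 is not an ancestor of any other common ancestor — it is the merge base.

be3acb3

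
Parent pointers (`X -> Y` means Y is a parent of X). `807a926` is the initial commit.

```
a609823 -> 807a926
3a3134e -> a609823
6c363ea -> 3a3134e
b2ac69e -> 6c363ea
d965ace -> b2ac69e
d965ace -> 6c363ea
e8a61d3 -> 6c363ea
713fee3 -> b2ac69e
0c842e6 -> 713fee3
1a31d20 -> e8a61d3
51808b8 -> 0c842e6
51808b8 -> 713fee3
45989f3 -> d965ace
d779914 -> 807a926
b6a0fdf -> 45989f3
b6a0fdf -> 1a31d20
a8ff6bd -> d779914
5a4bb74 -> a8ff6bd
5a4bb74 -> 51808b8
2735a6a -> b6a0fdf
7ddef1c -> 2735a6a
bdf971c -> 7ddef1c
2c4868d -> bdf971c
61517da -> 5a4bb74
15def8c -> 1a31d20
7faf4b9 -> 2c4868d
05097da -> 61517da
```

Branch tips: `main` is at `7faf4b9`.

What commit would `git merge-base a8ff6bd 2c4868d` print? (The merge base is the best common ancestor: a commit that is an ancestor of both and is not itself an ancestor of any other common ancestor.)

Ancestors of a8ff6bd: {807a926, a8ff6bd, d779914}.
Ancestors of 2c4868d: {1a31d20, 2735a6a, 2c4868d, 3a3134e, 45989f3, 6c363ea, 7ddef1c, 807a926, a609823, b2ac69e, b6a0fdf, bdf971c, d965ace, e8a61d3}.
Common ancestors: {807a926}.
The only common ancestor is 807a926, so it is the merge base.

807a926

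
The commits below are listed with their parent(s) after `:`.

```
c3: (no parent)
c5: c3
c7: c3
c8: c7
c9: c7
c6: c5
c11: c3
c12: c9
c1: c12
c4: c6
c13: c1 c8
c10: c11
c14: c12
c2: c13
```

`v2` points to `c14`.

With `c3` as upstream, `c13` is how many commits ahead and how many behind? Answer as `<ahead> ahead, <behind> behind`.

6 ahead, 0 behind

Reachable from c13: {c1, c12, c13, c3, c7, c8, c9}.
Reachable from c3: {c3}.
Only in c13's history (ahead): {c1, c12, c13, c7, c8, c9} — 6.
Only in c3's history (behind): {} — 0.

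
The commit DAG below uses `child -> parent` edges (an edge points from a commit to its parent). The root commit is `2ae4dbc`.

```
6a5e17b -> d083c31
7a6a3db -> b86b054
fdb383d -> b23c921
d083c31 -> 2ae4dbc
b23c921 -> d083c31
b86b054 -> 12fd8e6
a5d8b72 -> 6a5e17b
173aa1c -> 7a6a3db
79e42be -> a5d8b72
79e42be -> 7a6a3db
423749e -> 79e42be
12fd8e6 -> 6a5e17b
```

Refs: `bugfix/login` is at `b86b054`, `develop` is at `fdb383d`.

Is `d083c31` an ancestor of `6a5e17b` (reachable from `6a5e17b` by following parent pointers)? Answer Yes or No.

Ancestors of 6a5e17b (commits reachable by following parents): {2ae4dbc, 6a5e17b, d083c31}.
d083c31 is in that set, so it is an ancestor of 6a5e17b.

Yes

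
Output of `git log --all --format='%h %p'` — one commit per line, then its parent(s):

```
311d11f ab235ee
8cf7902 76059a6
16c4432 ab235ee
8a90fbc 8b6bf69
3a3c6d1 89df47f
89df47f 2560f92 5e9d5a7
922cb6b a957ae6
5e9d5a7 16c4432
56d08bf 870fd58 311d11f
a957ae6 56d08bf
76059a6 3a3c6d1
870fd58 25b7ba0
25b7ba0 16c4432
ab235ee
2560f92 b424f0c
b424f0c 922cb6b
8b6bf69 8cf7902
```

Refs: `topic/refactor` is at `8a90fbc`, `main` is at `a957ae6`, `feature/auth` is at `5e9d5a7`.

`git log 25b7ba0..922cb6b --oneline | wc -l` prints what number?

5

Reachable from 922cb6b: {16c4432, 25b7ba0, 311d11f, 56d08bf, 870fd58, 922cb6b, a957ae6, ab235ee}.
Reachable from 25b7ba0: {16c4432, 25b7ba0, ab235ee}.
In 922cb6b's history but not 25b7ba0's: {311d11f, 56d08bf, 870fd58, 922cb6b, a957ae6} — 5 commits.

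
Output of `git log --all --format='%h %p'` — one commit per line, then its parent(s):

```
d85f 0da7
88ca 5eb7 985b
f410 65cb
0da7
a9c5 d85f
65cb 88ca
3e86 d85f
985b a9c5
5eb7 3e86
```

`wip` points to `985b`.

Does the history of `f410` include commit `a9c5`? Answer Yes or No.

Ancestors of f410 (commits reachable by following parents): {0da7, 3e86, 5eb7, 65cb, 88ca, 985b, a9c5, d85f, f410}.
a9c5 is in that set, so it is an ancestor of f410.

Yes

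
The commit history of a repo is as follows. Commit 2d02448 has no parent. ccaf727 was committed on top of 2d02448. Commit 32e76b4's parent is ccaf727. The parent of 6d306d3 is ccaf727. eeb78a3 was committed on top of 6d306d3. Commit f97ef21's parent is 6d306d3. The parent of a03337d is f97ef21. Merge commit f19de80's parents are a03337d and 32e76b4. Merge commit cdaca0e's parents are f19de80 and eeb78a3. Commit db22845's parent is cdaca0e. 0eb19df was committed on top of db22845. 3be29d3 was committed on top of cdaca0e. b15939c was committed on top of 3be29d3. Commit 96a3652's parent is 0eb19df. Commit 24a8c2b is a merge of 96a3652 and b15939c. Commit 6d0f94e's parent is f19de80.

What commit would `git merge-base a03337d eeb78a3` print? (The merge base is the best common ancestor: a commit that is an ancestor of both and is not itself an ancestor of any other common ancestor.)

6d306d3

Ancestors of a03337d: {2d02448, 6d306d3, a03337d, ccaf727, f97ef21}.
Ancestors of eeb78a3: {2d02448, 6d306d3, ccaf727, eeb78a3}.
Common ancestors: {2d02448, 6d306d3, ccaf727}.
Among these, 6d306d3 is not an ancestor of any other common ancestor — it is the merge base.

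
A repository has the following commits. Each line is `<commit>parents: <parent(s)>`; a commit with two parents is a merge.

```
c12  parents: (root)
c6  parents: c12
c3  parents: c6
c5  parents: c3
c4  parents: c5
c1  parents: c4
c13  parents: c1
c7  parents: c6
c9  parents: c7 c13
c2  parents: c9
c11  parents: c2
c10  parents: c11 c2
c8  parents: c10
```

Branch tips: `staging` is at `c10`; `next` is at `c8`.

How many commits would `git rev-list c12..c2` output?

Reachable from c2: {c1, c12, c13, c2, c3, c4, c5, c6, c7, c9}.
Reachable from c12: {c12}.
In c2's history but not c12's: {c1, c13, c2, c3, c4, c5, c6, c7, c9} — 9 commits.

9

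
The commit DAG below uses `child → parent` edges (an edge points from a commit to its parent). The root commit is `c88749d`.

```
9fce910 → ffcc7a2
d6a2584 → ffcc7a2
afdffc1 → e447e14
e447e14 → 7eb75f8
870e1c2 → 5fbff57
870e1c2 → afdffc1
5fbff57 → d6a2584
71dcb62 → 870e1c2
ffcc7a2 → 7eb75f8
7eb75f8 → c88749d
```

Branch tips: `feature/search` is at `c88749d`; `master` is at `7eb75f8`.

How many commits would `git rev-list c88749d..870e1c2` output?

7

Reachable from 870e1c2: {5fbff57, 7eb75f8, 870e1c2, afdffc1, c88749d, d6a2584, e447e14, ffcc7a2}.
Reachable from c88749d: {c88749d}.
In 870e1c2's history but not c88749d's: {5fbff57, 7eb75f8, 870e1c2, afdffc1, d6a2584, e447e14, ffcc7a2} — 7 commits.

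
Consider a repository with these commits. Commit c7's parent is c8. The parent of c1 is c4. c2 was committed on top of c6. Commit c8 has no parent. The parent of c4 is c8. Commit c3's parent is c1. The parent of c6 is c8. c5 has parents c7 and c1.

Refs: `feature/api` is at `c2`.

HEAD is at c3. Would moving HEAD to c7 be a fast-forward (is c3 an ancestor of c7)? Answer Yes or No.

A fast-forward from c3 to c7 is possible iff c3 is an ancestor of c7.
Ancestors of c7: {c7, c8}.
c3 is not among them, so fast-forward is not possible.

No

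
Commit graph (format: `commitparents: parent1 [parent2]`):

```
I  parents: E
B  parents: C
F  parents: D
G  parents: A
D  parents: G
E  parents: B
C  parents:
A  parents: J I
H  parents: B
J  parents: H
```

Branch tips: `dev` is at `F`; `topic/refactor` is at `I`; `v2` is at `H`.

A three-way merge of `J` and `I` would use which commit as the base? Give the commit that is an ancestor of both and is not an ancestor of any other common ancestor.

B

Ancestors of J: {B, C, H, J}.
Ancestors of I: {B, C, E, I}.
Common ancestors: {B, C}.
Among these, B is not an ancestor of any other common ancestor — it is the merge base.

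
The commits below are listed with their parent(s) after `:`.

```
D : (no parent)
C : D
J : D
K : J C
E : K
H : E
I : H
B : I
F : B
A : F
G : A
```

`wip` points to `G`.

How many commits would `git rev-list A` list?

10

Walking parent pointers from A: reachable set = {A, B, C, D, E, F, H, I, J, K}.
That is 10 commits.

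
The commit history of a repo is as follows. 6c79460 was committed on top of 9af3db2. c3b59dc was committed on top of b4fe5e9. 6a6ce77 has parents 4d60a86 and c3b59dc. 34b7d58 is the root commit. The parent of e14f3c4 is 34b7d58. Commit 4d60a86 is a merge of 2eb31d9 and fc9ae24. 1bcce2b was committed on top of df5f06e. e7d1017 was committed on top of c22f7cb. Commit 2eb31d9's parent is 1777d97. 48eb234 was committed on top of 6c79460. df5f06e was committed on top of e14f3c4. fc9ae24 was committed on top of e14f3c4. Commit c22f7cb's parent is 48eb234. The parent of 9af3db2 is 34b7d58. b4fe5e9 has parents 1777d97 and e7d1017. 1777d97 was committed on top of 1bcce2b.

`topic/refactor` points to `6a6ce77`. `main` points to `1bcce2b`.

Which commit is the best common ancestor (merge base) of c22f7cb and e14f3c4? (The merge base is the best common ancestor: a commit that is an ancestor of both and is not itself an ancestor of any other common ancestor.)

Ancestors of c22f7cb: {34b7d58, 48eb234, 6c79460, 9af3db2, c22f7cb}.
Ancestors of e14f3c4: {34b7d58, e14f3c4}.
Common ancestors: {34b7d58}.
The only common ancestor is 34b7d58, so it is the merge base.

34b7d58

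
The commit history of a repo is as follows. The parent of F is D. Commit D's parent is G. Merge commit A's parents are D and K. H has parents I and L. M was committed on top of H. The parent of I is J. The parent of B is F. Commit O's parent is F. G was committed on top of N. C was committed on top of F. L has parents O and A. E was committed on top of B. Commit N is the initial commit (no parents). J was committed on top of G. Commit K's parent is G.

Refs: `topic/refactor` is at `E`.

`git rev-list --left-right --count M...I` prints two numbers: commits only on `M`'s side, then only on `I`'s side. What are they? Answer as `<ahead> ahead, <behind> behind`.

8 ahead, 0 behind

Reachable from M: {A, D, F, G, H, I, J, K, L, M, N, O}.
Reachable from I: {G, I, J, N}.
Only in M's history (ahead): {A, D, F, H, K, L, M, O} — 8.
Only in I's history (behind): {} — 0.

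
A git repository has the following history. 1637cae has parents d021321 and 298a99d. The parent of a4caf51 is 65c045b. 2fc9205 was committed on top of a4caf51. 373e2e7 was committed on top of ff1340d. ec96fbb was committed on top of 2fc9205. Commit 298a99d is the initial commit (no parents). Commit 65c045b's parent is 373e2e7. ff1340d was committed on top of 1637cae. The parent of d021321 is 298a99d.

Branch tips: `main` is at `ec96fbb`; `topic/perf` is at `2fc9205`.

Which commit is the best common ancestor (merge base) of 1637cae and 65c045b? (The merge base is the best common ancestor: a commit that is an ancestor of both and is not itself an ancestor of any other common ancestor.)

1637cae

Ancestors of 1637cae: {1637cae, 298a99d, d021321}.
Ancestors of 65c045b: {1637cae, 298a99d, 373e2e7, 65c045b, d021321, ff1340d}.
Common ancestors: {1637cae, 298a99d, d021321}.
Among these, 1637cae is not an ancestor of any other common ancestor — it is the merge base.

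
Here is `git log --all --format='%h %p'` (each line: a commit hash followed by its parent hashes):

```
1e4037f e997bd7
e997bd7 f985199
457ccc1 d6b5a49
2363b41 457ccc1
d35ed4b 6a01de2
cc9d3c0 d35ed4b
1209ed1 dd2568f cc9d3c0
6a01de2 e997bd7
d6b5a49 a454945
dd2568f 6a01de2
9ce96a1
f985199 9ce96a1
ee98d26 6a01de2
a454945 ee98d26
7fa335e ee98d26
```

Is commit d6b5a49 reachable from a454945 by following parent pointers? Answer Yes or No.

No

Ancestors of a454945: {6a01de2, 9ce96a1, a454945, e997bd7, ee98d26, f985199}.
d6b5a49 is not in that set, so it is not an ancestor of a454945.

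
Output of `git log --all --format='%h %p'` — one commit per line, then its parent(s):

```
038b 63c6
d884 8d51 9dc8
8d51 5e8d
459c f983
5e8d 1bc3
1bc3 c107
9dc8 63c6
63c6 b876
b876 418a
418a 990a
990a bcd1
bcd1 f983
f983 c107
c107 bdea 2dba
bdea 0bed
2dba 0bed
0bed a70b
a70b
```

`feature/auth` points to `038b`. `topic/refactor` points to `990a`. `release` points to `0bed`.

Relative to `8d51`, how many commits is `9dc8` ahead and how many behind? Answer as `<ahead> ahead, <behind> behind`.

7 ahead, 3 behind

Reachable from 9dc8: {0bed, 2dba, 418a, 63c6, 990a, 9dc8, a70b, b876, bcd1, bdea, c107, f983}.
Reachable from 8d51: {0bed, 1bc3, 2dba, 5e8d, 8d51, a70b, bdea, c107}.
Only in 9dc8's history (ahead): {418a, 63c6, 990a, 9dc8, b876, bcd1, f983} — 7.
Only in 8d51's history (behind): {1bc3, 5e8d, 8d51} — 3.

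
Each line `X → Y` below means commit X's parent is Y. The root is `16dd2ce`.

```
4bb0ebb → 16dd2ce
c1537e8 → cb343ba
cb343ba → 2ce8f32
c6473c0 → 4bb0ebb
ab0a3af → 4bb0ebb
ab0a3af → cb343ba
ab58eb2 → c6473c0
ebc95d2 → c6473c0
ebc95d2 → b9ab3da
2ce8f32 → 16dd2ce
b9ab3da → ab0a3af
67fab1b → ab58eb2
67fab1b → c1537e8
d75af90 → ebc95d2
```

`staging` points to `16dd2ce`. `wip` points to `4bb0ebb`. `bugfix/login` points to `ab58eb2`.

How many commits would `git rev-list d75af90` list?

9

Walking parent pointers from d75af90: reachable set = {16dd2ce, 2ce8f32, 4bb0ebb, ab0a3af, b9ab3da, c6473c0, cb343ba, d75af90, ebc95d2}.
That is 9 commits.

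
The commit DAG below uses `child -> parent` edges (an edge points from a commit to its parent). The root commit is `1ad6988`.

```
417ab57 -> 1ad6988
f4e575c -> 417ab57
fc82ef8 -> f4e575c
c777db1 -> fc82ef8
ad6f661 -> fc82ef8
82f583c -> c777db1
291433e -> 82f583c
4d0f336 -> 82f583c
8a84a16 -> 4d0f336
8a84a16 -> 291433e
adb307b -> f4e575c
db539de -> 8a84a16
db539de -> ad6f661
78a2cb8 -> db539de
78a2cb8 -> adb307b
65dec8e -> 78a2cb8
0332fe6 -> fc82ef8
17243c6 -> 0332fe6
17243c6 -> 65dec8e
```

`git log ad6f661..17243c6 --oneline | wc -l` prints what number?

11

Reachable from 17243c6: {0332fe6, 17243c6, 1ad6988, 291433e, 417ab57, 4d0f336, 65dec8e, 78a2cb8, 82f583c, 8a84a16, ad6f661, adb307b, c777db1, db539de, f4e575c, fc82ef8}.
Reachable from ad6f661: {1ad6988, 417ab57, ad6f661, f4e575c, fc82ef8}.
In 17243c6's history but not ad6f661's: {0332fe6, 17243c6, 291433e, 4d0f336, 65dec8e, 78a2cb8, 82f583c, 8a84a16, adb307b, c777db1, db539de} — 11 commits.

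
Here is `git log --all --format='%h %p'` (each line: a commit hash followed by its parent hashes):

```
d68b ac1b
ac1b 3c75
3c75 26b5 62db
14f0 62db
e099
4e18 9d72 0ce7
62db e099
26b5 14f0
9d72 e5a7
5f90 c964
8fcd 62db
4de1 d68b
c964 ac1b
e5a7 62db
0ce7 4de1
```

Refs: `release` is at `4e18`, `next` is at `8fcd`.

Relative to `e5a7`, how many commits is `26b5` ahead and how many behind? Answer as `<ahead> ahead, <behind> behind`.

2 ahead, 1 behind

Reachable from 26b5: {14f0, 26b5, 62db, e099}.
Reachable from e5a7: {62db, e099, e5a7}.
Only in 26b5's history (ahead): {14f0, 26b5} — 2.
Only in e5a7's history (behind): {e5a7} — 1.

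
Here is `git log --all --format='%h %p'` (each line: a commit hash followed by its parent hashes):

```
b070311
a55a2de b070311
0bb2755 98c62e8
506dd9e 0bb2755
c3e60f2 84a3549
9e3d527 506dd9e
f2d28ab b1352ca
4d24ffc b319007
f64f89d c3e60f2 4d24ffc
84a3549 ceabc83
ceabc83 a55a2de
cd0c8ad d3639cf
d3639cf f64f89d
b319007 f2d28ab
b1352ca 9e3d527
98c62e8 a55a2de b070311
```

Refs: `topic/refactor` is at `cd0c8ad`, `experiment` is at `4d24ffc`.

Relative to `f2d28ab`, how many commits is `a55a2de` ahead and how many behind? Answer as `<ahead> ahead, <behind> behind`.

0 ahead, 6 behind

Reachable from a55a2de: {a55a2de, b070311}.
Reachable from f2d28ab: {0bb2755, 506dd9e, 98c62e8, 9e3d527, a55a2de, b070311, b1352ca, f2d28ab}.
Only in a55a2de's history (ahead): {} — 0.
Only in f2d28ab's history (behind): {0bb2755, 506dd9e, 98c62e8, 9e3d527, b1352ca, f2d28ab} — 6.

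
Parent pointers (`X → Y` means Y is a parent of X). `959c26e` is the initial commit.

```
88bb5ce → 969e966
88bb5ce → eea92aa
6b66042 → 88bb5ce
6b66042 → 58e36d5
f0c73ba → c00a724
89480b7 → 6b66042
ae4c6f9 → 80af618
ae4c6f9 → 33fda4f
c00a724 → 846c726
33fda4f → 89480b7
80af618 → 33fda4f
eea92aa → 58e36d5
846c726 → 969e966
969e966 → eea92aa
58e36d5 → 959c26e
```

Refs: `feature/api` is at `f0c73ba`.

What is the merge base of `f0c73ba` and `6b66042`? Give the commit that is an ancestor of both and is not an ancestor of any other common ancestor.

969e966

Ancestors of f0c73ba: {58e36d5, 846c726, 959c26e, 969e966, c00a724, eea92aa, f0c73ba}.
Ancestors of 6b66042: {58e36d5, 6b66042, 88bb5ce, 959c26e, 969e966, eea92aa}.
Common ancestors: {58e36d5, 959c26e, 969e966, eea92aa}.
Among these, 969e966 is not an ancestor of any other common ancestor — it is the merge base.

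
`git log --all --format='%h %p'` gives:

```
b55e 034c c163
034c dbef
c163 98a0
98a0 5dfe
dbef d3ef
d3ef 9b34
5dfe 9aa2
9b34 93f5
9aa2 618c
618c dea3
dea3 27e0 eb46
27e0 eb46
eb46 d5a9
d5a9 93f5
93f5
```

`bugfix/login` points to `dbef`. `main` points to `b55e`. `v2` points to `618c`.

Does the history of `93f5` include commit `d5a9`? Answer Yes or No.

Ancestors of 93f5: {93f5}.
d5a9 is not in that set, so it is not an ancestor of 93f5.

No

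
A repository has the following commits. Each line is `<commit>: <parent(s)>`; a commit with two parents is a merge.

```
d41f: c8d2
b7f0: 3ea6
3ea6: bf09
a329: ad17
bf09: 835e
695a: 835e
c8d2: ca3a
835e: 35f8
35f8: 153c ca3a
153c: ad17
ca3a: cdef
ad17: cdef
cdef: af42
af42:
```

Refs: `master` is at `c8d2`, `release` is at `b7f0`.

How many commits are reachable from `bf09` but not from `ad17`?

Reachable from bf09: {153c, 35f8, 835e, ad17, af42, bf09, ca3a, cdef}.
Reachable from ad17: {ad17, af42, cdef}.
In bf09's history but not ad17's: {153c, 35f8, 835e, bf09, ca3a} — 5 commits.

5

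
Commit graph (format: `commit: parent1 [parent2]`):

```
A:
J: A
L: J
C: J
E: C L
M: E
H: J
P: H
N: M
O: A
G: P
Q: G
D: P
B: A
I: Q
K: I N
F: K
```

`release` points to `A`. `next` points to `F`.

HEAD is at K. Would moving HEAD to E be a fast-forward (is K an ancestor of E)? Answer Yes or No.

No

A fast-forward from K to E is possible iff K is an ancestor of E.
Ancestors of E: {A, C, E, J, L}.
K is not among them, so fast-forward is not possible.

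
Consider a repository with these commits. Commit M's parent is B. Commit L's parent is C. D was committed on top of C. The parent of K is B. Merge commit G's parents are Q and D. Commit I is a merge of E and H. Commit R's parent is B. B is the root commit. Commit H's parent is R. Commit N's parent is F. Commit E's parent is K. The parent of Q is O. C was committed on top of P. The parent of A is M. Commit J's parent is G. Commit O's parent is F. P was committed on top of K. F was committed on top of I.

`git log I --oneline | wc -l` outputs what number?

Walking parent pointers from I: reachable set = {B, E, H, I, K, R}.
That is 6 commits.

6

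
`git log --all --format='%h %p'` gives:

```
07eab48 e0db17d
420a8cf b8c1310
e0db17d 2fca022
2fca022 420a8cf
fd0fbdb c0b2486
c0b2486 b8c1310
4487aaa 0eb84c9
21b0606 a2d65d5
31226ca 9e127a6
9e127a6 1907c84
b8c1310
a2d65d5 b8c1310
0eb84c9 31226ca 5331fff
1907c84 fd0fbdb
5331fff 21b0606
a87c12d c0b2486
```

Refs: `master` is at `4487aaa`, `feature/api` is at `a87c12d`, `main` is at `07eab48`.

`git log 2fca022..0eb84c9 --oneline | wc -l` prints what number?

9

Reachable from 0eb84c9: {0eb84c9, 1907c84, 21b0606, 31226ca, 5331fff, 9e127a6, a2d65d5, b8c1310, c0b2486, fd0fbdb}.
Reachable from 2fca022: {2fca022, 420a8cf, b8c1310}.
In 0eb84c9's history but not 2fca022's: {0eb84c9, 1907c84, 21b0606, 31226ca, 5331fff, 9e127a6, a2d65d5, c0b2486, fd0fbdb} — 9 commits.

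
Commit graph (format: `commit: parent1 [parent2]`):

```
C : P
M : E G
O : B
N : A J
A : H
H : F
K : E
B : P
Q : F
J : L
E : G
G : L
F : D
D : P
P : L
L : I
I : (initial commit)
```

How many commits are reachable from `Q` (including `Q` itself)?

6

Walking parent pointers from Q: reachable set = {D, F, I, L, P, Q}.
That is 6 commits.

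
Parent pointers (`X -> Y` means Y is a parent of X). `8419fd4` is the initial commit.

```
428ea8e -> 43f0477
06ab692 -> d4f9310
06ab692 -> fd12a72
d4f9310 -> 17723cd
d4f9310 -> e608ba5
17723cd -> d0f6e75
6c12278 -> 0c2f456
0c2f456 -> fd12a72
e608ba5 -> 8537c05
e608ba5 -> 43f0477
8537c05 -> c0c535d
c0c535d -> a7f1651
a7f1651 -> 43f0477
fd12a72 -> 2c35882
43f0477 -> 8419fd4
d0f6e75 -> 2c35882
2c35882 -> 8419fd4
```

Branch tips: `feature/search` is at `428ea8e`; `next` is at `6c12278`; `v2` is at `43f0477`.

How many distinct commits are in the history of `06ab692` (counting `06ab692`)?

12

Walking parent pointers from 06ab692: reachable set = {06ab692, 17723cd, 2c35882, 43f0477, 8419fd4, 8537c05, a7f1651, c0c535d, d0f6e75, d4f9310, e608ba5, fd12a72}.
That is 12 commits.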